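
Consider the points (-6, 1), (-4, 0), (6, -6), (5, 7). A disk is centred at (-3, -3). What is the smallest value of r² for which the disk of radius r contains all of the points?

164

The required radius is the distance from (-3, -3) to the farthest point.
Squared distances: 25, 10, 90, 164.
Maximum is 164, attained at (5, 7).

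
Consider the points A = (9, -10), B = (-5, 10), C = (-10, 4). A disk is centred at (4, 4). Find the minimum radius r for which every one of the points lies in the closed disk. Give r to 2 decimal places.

The required radius is the distance from (4, 4) to the farthest point.
Squared distances: 221, 117, 196.
Maximum is 221, attained at A.
r = √221 ≈ 14.87.

14.87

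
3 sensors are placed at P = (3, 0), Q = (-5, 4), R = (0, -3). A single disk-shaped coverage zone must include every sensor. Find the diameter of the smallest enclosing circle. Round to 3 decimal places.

9.068

Side lengths²: PQ² = 80, PR² = 18, QR² = 74.
Since PQ² = 80 < 74 + 18 = 92, the triangle is acute, so the smallest enclosing circle is the circumcircle.
Circumcentre = (-4/3, 4/3), r² = 185/9.
Diameter = 2r = 2√(185/9) ≈ 9.068.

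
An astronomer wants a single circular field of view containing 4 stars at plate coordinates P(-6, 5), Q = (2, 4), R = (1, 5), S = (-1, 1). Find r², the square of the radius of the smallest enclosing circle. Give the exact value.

The minimum enclosing circle of a finite set is fixed by two of the points (as a diameter) or three (as a circumcircle).
The farthest pair is P–Q with squared distance 65. The circle on this segment as diameter has centre (-2, 4.5) and r² = 65/4 = 16.25.
Check R: distance² to centre = 9.25 ≤ 16.25, so it lies inside.
All remaining points lie in this disk, and no smaller disk contains both endpoints, so this is the minimum enclosing circle.

16.25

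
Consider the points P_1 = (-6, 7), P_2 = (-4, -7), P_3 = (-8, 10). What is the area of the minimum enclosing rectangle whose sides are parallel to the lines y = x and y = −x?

In coordinates u = x + y, v = x − y the rectangle is axis-aligned; the map (x,y)→(u,v) scales areas by 2.
u-values: 1, -11, 2; range = 2 − (-11) = 13.
v-values: -13, 3, -18; range = 3 − (-18) = 21.
Area = (13 × 21) / 2 = 136.5.

136.5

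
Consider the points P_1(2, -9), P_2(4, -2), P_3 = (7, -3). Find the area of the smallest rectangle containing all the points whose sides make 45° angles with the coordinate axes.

27.5

In coordinates u = x + y, v = x − y the rectangle is axis-aligned; the map (x,y)→(u,v) scales areas by 2.
u-values: -7, 2, 4; range = 4 − (-7) = 11.
v-values: 11, 6, 10; range = 11 − 6 = 5.
Area = (11 × 5) / 2 = 27.5.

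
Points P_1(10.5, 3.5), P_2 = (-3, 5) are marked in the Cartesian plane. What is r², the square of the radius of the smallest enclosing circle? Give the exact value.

The smallest circle enclosing two points has them as diameter endpoints.
Centre = midpoint = (3.75, 4.25); r² = |P_1P_2|²/4 = 184.5/4 = 46.125.

46.125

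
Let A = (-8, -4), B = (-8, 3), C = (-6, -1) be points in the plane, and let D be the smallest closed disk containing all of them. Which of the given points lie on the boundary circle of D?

Side lengths²: AB² = 49, AC² = 13, BC² = 20.
Since AB² = 49 ≥ 20 + 13 = 33, the angle opposite AB is not acute, so the smallest enclosing circle has AB as diameter.
Centre = midpoint of AB = (-8, -0.5), r² = 49/4 = 12.25.
The points at distance exactly r from the centre are A, B — 2 points.

A, B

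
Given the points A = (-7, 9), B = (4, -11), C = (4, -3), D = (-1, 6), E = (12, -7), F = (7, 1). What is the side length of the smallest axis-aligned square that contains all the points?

20

The bounding box has width 19 and height 20.
An axis-aligned square enclosing the set must have side ≥ max(width, height).
So the minimum side is max(19, 20) = 20.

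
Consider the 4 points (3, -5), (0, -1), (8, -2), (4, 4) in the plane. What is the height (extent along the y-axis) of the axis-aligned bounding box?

max y = 4, min y = -5, so height = 9.

9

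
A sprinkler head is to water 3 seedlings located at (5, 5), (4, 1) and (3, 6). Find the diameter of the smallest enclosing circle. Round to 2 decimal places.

5.10

Call the three points A, B, C in the order given.
Side lengths²: AB² = 17, AC² = 5, BC² = 26.
Since BC² = 26 ≥ 17 + 5 = 22, the angle opposite BC is not acute, so the smallest enclosing circle has BC as diameter.
Centre = midpoint of BC = (3.5, 3.5), r² = 26/4 = 6.5.
Diameter = 2r = 2√(6.5) ≈ 5.10.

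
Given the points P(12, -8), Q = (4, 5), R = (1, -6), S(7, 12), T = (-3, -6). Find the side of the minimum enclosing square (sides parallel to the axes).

20

The bounding box has width 15 and height 20.
An axis-aligned square enclosing the set must have side ≥ max(width, height).
So the minimum side is max(15, 20) = 20.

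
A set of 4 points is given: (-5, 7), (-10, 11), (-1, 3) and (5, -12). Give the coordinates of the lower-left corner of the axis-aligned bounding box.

(-10, -12)

x-range [-10, 5], y-range [-12, 11].
The lower-left corner is (-10, -12).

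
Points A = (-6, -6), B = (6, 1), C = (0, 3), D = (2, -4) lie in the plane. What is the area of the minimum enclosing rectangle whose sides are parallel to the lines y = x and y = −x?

In coordinates u = x + y, v = x − y the rectangle is axis-aligned; the map (x,y)→(u,v) scales areas by 2.
u-values: -12, 7, 3, -2; range = 7 − (-12) = 19.
v-values: 0, 5, -3, 6; range = 6 − (-3) = 9.
Area = (19 × 9) / 2 = 85.5.

85.5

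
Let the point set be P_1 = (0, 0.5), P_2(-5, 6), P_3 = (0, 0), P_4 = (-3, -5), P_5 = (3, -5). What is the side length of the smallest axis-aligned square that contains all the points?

11

The bounding box has width 8 and height 11.
An axis-aligned square enclosing the set must have side ≥ max(width, height).
So the minimum side is max(8, 11) = 11.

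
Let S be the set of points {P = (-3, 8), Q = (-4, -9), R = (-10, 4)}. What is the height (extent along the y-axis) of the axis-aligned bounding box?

max y = 8, min y = -9, so height = 17.

17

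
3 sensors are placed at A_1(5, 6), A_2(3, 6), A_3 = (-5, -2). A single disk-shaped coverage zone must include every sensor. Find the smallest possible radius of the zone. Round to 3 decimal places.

Side lengths²: A_1A_2² = 4, A_1A_3² = 164, A_2A_3² = 128.
Since A_1A_3² = 164 ≥ 128 + 4 = 132, the angle opposite A_1A_3 is not acute, so the smallest enclosing circle has A_1A_3 as diameter.
Centre = midpoint of A_1A_3 = (0, 2), r² = 164/4 = 41.
r = √41 ≈ 6.403.

6.403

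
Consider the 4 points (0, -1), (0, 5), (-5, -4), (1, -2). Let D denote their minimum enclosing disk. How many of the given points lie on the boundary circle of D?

A smallest enclosing disk is always determined by at most three of the input points on its boundary.
The farthest pair is (0, 5)–(-5, -4) with squared distance 106. The circle on this segment as diameter has centre (-2.5, 0.5) and r² = 106/4 = 26.5.
Check (0, -1): distance² to centre = 8.5 ≤ 26.5, so it lies inside.
All remaining points lie in this disk, and no smaller disk contains both endpoints, so this is the minimum enclosing circle.
The points at distance exactly r from the centre are (0, 5), (-5, -4) — 2 points.

2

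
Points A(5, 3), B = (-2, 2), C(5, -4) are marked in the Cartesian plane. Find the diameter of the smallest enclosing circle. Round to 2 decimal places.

Side lengths²: AB² = 50, AC² = 49, BC² = 85.
Since BC² = 85 < 50 + 49 = 99, the triangle is acute, so the smallest enclosing circle is the circumcircle.
Circumcentre = (27/14, -0.5), r² = 2125/98.
Diameter = 2r = 2√(2125/98) ≈ 9.31.

9.31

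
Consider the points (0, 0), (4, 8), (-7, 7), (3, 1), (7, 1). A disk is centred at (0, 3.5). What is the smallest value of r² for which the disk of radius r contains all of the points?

61.25

The required radius is the distance from (0, 3.5) to the farthest point.
Squared distances: 12.25, 36.25, 61.25, 15.25, 55.25.
Maximum is 61.25, attained at (-7, 7).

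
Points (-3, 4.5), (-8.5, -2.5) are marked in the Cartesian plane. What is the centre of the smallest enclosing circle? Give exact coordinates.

The smallest circle enclosing two points has them as diameter endpoints.
Centre = midpoint = (-5.75, 1); r² = |(-3, 4.5)−(-8.5, -2.5)|²/4 = 79.25/4 = 19.8125.
Centre = (-5.75, 1).

(-5.75, 1)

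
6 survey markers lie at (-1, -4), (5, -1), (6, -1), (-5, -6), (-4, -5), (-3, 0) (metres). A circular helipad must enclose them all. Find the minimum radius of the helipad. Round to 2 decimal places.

The farthest pair is (6, -1)–(-5, -6) with squared distance 146. The circle on this segment as diameter has centre (0.5, -3.5) and r² = 146/4 = 36.5.
Check (-1, -4): distance² to centre = 2.5 ≤ 36.5, so it lies inside.
All remaining points lie in this disk, and no smaller disk contains both endpoints, so this is the minimum enclosing circle.
r = √(36.5) ≈ 6.04.

6.04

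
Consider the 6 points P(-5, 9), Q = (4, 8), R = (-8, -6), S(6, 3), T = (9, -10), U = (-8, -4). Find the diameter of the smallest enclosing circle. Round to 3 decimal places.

23.601

The farthest pair is P–T with squared distance 557. The circle on this segment as diameter has centre (2, -0.5) and r² = 557/4 = 139.25.
Check Q: distance² to centre = 76.25 ≤ 139.25, so it lies inside.
All remaining points lie in this disk, and no smaller disk contains both endpoints, so this is the minimum enclosing circle.
Diameter = 2r = 2√(139.25) ≈ 23.601.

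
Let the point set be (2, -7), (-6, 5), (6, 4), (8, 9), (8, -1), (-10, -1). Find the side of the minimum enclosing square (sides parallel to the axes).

The bounding box has width 18 and height 16.
An axis-aligned square enclosing the set must have side ≥ max(width, height).
So the minimum side is max(18, 16) = 18.

18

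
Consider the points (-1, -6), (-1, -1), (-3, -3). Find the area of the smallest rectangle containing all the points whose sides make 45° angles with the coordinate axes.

12.5

In coordinates u = x + y, v = x − y the rectangle is axis-aligned; the map (x,y)→(u,v) scales areas by 2.
u-values: -7, -2, -6; range = -2 − (-7) = 5.
v-values: 5, 0, 0; range = 5 − 0 = 5.
Area = (5 × 5) / 2 = 12.5.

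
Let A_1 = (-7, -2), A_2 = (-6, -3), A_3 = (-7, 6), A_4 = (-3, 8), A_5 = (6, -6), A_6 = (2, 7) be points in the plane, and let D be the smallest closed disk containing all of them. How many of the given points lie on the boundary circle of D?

2

By Welzl's lemma the MEC is supported by two points (diametrically opposite) or three points (on a circumcircle).
The farthest pair is A_3–A_5 with squared distance 313. The circle on this segment as diameter has centre (-0.5, 0) and r² = 313/4 = 78.25.
Check A_1: distance² to centre = 46.25 ≤ 78.25, so it lies inside.
All remaining points lie in this disk, and no smaller disk contains both endpoints, so this is the minimum enclosing circle.
The points at distance exactly r from the centre are A_3, A_5 — 2 points.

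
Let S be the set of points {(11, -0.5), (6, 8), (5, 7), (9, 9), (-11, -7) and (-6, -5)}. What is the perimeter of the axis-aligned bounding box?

Width = max x − min x = 11 − (-11) = 22.
Height = max y − min y = 9 − (-7) = 16.
Perimeter = 2(22 + 16) = 76.

76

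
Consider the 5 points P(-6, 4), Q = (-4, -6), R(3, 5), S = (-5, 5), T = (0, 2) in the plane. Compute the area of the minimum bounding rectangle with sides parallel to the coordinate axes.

99

x ranges over [-6, 3], width 9.
y ranges over [-6, 5], height 11.
Area = 9 × 11 = 99.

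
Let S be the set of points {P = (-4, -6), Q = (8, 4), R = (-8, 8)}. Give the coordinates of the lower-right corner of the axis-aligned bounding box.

x-range [-8, 8], y-range [-6, 8].
The lower-right corner is (8, -6).

(8, -6)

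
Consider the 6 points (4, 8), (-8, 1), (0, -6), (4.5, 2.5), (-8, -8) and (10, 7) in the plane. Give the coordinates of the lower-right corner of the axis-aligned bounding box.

x-range [-8, 10], y-range [-8, 8].
The lower-right corner is (10, -8).

(10, -8)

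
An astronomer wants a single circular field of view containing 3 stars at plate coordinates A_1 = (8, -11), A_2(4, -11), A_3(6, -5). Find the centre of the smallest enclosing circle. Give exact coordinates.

Side lengths²: A_1A_2² = 16, A_1A_3² = 40, A_2A_3² = 40.
Since A_2A_3² = 40 < 40 + 16 = 56, the triangle is acute, so the smallest enclosing circle is the circumcircle.
Circumcentre = (6, -25/3), r² = 100/9.
Centre = (6, -25/3).

(6, -25/3)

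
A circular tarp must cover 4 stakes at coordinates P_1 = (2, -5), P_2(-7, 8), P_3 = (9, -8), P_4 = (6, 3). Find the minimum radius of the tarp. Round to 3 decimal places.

11.314

The farthest pair is P_2–P_3 with squared distance 512. The circle on this segment as diameter has centre (1, 0) and r² = 512/4 = 128.
Check P_1: distance² to centre = 26 ≤ 128, so it lies inside.
All remaining points lie in this disk, and no smaller disk contains both endpoints, so this is the minimum enclosing circle.
r = √128 ≈ 11.314.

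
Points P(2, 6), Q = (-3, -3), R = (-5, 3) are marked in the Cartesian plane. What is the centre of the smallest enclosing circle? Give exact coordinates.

Side lengths²: PQ² = 106, PR² = 58, QR² = 40.
Since PQ² = 106 ≥ 58 + 40 = 98, the angle opposite PQ is not acute, so the smallest enclosing circle has PQ as diameter.
Centre = midpoint of PQ = (-0.5, 1.5), r² = 106/4 = 26.5.
Centre = (-0.5, 1.5).

(-0.5, 1.5)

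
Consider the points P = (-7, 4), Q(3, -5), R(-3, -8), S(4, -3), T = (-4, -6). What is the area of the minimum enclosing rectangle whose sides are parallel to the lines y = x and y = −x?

114

In coordinates u = x + y, v = x − y the rectangle is axis-aligned; the map (x,y)→(u,v) scales areas by 2.
u-values: -3, -2, -11, 1, -10; range = 1 − (-11) = 12.
v-values: -11, 8, 5, 7, 2; range = 8 − (-11) = 19.
Area = (12 × 19) / 2 = 114.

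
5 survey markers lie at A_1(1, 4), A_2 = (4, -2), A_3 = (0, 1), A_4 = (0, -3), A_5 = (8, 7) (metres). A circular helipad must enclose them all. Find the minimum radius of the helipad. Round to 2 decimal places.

The minimum enclosing circle of a finite set is fixed by two of the points (as a diameter) or three (as a circumcircle).
The farthest pair is A_4–A_5 with squared distance 164. The circle on this segment as diameter has centre (4, 2) and r² = 164/4 = 41.
Check A_1: distance² to centre = 13 ≤ 41, so it lies inside.
All remaining points lie in this disk, and no smaller disk contains both endpoints, so this is the minimum enclosing circle.
r = √41 ≈ 6.40.

6.40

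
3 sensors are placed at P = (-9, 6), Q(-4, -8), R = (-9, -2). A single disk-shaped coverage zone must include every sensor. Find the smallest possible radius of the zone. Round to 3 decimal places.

7.433

Side lengths²: PQ² = 221, PR² = 64, QR² = 61.
Since PQ² = 221 ≥ 64 + 61 = 125, the angle opposite PQ is not acute, so the smallest enclosing circle has PQ as diameter.
Centre = midpoint of PQ = (-6.5, -1), r² = 221/4 = 55.25.
r = √(55.25) ≈ 7.433.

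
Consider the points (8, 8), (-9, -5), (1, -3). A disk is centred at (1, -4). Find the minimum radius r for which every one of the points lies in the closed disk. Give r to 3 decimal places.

13.892

The required radius is the distance from (1, -4) to the farthest point.
Squared distances: 193, 101, 1.
Maximum is 193, attained at (8, 8).
r = √193 ≈ 13.892.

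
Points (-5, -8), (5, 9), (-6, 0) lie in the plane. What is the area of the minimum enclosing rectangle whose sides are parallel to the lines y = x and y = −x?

121.5

In coordinates u = x + y, v = x − y the rectangle is axis-aligned; the map (x,y)→(u,v) scales areas by 2.
u-values: -13, 14, -6; range = 14 − (-13) = 27.
v-values: 3, -4, -6; range = 3 − (-6) = 9.
Area = (27 × 9) / 2 = 121.5.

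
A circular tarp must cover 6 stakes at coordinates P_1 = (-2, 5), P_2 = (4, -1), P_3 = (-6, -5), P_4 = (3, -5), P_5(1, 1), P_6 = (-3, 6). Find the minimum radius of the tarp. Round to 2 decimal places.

6.49

A smallest enclosing disk is always determined by at most three of the input points on its boundary.
The minimum enclosing circle is determined by three boundary points: P_3, P_4, P_6.
Their circumcentre is (-1.5, -7/22) with r² = 10205/242.
The farthest remaining point P_2 is at distance² 7433/242 ≤ 10205/242.
r = √(10205/242) ≈ 6.49.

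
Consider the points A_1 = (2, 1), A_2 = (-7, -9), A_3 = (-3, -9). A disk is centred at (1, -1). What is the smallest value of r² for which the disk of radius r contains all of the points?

128

The required radius is the distance from (1, -1) to the farthest point.
Squared distances: 5, 128, 80.
Maximum is 128, attained at A_2.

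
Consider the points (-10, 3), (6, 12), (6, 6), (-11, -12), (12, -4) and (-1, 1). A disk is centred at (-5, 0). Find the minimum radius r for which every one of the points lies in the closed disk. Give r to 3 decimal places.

The required radius is the distance from (-5, 0) to the farthest point.
Squared distances: 34, 265, 157, 180, 305, 17.
Maximum is 305, attained at (12, -4).
r = √305 ≈ 17.464.

17.464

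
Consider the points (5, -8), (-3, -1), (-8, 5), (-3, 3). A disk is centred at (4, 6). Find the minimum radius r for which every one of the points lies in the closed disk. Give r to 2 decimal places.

The required radius is the distance from (4, 6) to the farthest point.
Squared distances: 197, 98, 145, 58.
Maximum is 197, attained at (5, -8).
r = √197 ≈ 14.04.

14.04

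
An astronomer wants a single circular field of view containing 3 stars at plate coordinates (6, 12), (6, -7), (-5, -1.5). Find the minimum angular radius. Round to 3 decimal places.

9.735

Call the three points A, B, C in the order given.
Side lengths²: AB² = 361, AC² = 303.25, BC² = 151.25.
Since AB² = 361 < 303.25 + 151.25 = 454.5, the triangle is acute, so the smallest enclosing circle is the circumcircle.
Circumcentre = (3.875, 2.5), r² = 94.765625.
r = √(94.765625) ≈ 9.735.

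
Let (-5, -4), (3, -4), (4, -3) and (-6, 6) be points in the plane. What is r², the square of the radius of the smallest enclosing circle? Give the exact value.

32761/722

The minimum enclosing circle of a finite set is fixed by two of the points (as a diameter) or three (as a circumcircle).
The minimum enclosing circle is determined by three boundary points: (3, -4), (4, -3), (-6, 6).
Their circumcentre is (-47/38, 47/38) with r² = 32761/722.
The farthest remaining point (-5, -4) is at distance² 30025/722 ≤ 32761/722.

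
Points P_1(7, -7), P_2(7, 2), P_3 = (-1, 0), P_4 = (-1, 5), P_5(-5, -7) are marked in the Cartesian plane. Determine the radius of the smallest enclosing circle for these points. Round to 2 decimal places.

7.60

The minimum enclosing circle is determined by three boundary points: P_1, P_4, P_5.
Their circumcentre is (1, -7/3) with r² = 520/9.
The farthest remaining point P_2 is at distance² 493/9 ≤ 520/9.
r = √(520/9) ≈ 7.60.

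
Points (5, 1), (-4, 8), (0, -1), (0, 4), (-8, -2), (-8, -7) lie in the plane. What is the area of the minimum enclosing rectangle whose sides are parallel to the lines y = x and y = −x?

In coordinates u = x + y, v = x − y the rectangle is axis-aligned; the map (x,y)→(u,v) scales areas by 2.
u-values: 6, 4, -1, 4, -10, -15; range = 6 − (-15) = 21.
v-values: 4, -12, 1, -4, -6, -1; range = 4 − (-12) = 16.
Area = (21 × 16) / 2 = 168.

168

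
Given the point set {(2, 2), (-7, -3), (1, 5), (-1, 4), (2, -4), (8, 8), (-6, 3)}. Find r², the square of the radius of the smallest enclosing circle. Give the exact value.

The minimum enclosing circle of a finite set is fixed by two of the points (as a diameter) or three (as a circumcircle).
The farthest pair is (-7, -3)–(8, 8) with squared distance 346. The circle on this segment as diameter has centre (0.5, 2.5) and r² = 346/4 = 86.5.
Check (2, 2): distance² to centre = 2.5 ≤ 86.5, so it lies inside.
All remaining points lie in this disk, and no smaller disk contains both endpoints, so this is the minimum enclosing circle.

86.5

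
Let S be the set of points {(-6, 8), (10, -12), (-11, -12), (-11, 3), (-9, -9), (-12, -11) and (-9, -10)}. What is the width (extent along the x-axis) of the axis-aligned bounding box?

max x = 10, min x = -12, so width = 22.

22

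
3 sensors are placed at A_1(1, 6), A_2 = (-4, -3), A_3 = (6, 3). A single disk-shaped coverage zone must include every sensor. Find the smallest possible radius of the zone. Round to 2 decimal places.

Side lengths²: A_1A_2² = 106, A_1A_3² = 34, A_2A_3² = 136.
Since A_2A_3² = 136 < 106 + 34 = 140, the triangle is acute, so the smallest enclosing circle is the circumcircle.
Circumcentre = (0.9, 1/6), r² = 15317/450.
r = √(15317/450) ≈ 5.83.

5.83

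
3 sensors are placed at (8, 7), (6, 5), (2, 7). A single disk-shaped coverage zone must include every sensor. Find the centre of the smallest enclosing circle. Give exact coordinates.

Call the three points A, B, C in the order given.
Side lengths²: AB² = 8, AC² = 36, BC² = 20.
Since AC² = 36 ≥ 20 + 8 = 28, the angle opposite AC is not acute, so the smallest enclosing circle has AC as diameter.
Centre = midpoint of AC = (5, 7), r² = 36/4 = 9.
Centre = (5, 7).

(5, 7)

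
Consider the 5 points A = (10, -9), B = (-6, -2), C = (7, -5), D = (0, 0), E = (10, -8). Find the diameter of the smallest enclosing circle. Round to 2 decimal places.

By Welzl's lemma the MEC is supported by two points (diametrically opposite) or three points (on a circumcircle).
The farthest pair is A–B with squared distance 305. The circle on this segment as diameter has centre (2, -5.5) and r² = 305/4 = 76.25.
Check C: distance² to centre = 25.25 ≤ 76.25, so it lies inside.
All remaining points lie in this disk, and no smaller disk contains both endpoints, so this is the minimum enclosing circle.
Diameter = 2r = 2√(76.25) ≈ 17.46.

17.46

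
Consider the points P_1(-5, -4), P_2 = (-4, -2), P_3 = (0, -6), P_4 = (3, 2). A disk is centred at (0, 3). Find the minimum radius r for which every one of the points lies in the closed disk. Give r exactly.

The required radius is the distance from (0, 3) to the farthest point.
Squared distances: 74, 41, 81, 10.
Maximum is 81, attained at P_3.
r = √81 = 9.

9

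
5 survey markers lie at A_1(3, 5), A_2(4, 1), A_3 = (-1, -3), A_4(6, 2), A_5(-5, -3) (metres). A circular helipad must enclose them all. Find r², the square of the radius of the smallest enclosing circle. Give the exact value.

A smallest enclosing disk is always determined by at most three of the input points on its boundary.
The farthest pair is A_4–A_5 with squared distance 146. The circle on this segment as diameter has centre (0.5, -0.5) and r² = 146/4 = 36.5.
Check A_1: distance² to centre = 36.5 ≤ 36.5, so it lies inside.
All remaining points lie in this disk, and no smaller disk contains both endpoints, so this is the minimum enclosing circle.

36.5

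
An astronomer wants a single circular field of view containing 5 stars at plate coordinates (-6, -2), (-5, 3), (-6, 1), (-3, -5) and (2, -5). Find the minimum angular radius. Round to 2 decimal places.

5.32

The minimum enclosing circle of a finite set is fixed by two of the points (as a diameter) or three (as a circumcircle).
The farthest pair is (-5, 3)–(2, -5) with squared distance 113. The circle on this segment as diameter has centre (-1.5, -1) and r² = 113/4 = 28.25.
Check (-6, -2): distance² to centre = 21.25 ≤ 28.25, so it lies inside.
All remaining points lie in this disk, and no smaller disk contains both endpoints, so this is the minimum enclosing circle.
r = √(28.25) ≈ 5.32.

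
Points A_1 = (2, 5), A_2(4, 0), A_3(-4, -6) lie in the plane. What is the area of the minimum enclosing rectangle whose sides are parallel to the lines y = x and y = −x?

In coordinates u = x + y, v = x − y the rectangle is axis-aligned; the map (x,y)→(u,v) scales areas by 2.
u-values: 7, 4, -10; range = 7 − (-10) = 17.
v-values: -3, 4, 2; range = 4 − (-3) = 7.
Area = (17 × 7) / 2 = 59.5.

59.5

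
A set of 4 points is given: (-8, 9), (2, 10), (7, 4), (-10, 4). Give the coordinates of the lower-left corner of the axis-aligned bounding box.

x-range [-10, 7], y-range [4, 10].
The lower-left corner is (-10, 4).

(-10, 4)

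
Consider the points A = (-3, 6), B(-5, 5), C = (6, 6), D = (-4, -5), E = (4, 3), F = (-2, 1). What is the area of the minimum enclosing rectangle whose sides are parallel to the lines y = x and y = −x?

115.5

In coordinates u = x + y, v = x − y the rectangle is axis-aligned; the map (x,y)→(u,v) scales areas by 2.
u-values: 3, 0, 12, -9, 7, -1; range = 12 − (-9) = 21.
v-values: -9, -10, 0, 1, 1, -3; range = 1 − (-10) = 11.
Area = (21 × 11) / 2 = 115.5.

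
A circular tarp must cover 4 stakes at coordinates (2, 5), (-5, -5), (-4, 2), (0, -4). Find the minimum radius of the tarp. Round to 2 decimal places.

6.10

The minimum enclosing circle of a finite set is fixed by two of the points (as a diameter) or three (as a circumcircle).
The farthest pair is (2, 5)–(-5, -5) with squared distance 149. The circle on this segment as diameter has centre (-1.5, 0) and r² = 149/4 = 37.25.
Check (-4, 2): distance² to centre = 10.25 ≤ 37.25, so it lies inside.
All remaining points lie in this disk, and no smaller disk contains both endpoints, so this is the minimum enclosing circle.
r = √(37.25) ≈ 6.10.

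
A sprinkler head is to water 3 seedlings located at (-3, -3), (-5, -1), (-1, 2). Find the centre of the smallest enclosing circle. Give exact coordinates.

(-33/14, -5/14)

Call the three points A, B, C in the order given.
Side lengths²: AB² = 8, AC² = 29, BC² = 25.
Since AC² = 29 < 25 + 8 = 33, the triangle is acute, so the smallest enclosing circle is the circumcircle.
Circumcentre = (-33/14, -5/14), r² = 725/98.
Centre = (-33/14, -5/14).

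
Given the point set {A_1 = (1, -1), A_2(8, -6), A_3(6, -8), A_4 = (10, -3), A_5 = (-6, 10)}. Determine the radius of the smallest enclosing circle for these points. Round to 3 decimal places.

By Welzl's lemma the MEC is supported by two points (diametrically opposite) or three points (on a circumcircle).
The farthest pair is A_3–A_5 with squared distance 468. The circle on this segment as diameter has centre (0, 1) and r² = 468/4 = 117.
Check A_1: distance² to centre = 5 ≤ 117, so it lies inside.
All remaining points lie in this disk, and no smaller disk contains both endpoints, so this is the minimum enclosing circle.
r = √117 ≈ 10.817.

10.817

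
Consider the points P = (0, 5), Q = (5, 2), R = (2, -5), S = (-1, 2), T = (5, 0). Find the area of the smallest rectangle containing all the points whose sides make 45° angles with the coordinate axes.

In coordinates u = x + y, v = x − y the rectangle is axis-aligned; the map (x,y)→(u,v) scales areas by 2.
u-values: 5, 7, -3, 1, 5; range = 7 − (-3) = 10.
v-values: -5, 3, 7, -3, 5; range = 7 − (-5) = 12.
Area = (10 × 12) / 2 = 60.

60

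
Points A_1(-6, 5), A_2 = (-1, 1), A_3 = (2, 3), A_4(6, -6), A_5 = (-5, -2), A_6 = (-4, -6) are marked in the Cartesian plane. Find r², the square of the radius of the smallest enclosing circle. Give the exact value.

66.25

The farthest pair is A_1–A_4 with squared distance 265. The circle on this segment as diameter has centre (0, -0.5) and r² = 265/4 = 66.25.
Check A_2: distance² to centre = 3.25 ≤ 66.25, so it lies inside.
All remaining points lie in this disk, and no smaller disk contains both endpoints, so this is the minimum enclosing circle.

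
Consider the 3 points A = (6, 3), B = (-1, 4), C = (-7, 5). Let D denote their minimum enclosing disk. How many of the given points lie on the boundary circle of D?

2

Side lengths²: AB² = 50, AC² = 173, BC² = 37.
Since AC² = 173 ≥ 50 + 37 = 87, the angle opposite AC is not acute, so the smallest enclosing circle has AC as diameter.
Centre = midpoint of AC = (-0.5, 4), r² = 173/4 = 43.25.
The points at distance exactly r from the centre are A, C — 2 points.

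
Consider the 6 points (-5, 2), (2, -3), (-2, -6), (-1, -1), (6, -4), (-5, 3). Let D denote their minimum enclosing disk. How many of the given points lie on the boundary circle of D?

The farthest pair is (6, -4)–(-5, 3) with squared distance 170. The circle on this segment as diameter has centre (0.5, -0.5) and r² = 170/4 = 42.5.
Check (-5, 2): distance² to centre = 36.5 ≤ 42.5, so it lies inside.
All remaining points lie in this disk, and no smaller disk contains both endpoints, so this is the minimum enclosing circle.
The points at distance exactly r from the centre are (6, -4), (-5, 3) — 2 points.

2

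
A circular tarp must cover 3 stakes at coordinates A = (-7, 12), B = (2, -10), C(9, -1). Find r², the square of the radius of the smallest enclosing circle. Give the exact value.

Side lengths²: AB² = 565, AC² = 425, BC² = 130.
Since AB² = 565 ≥ 425 + 130 = 555, the angle opposite AB is not acute, so the smallest enclosing circle has AB as diameter.
Centre = midpoint of AB = (-2.5, 1), r² = 565/4 = 141.25.

141.25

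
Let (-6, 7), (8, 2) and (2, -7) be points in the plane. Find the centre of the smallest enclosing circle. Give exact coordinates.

Call the three points A, B, C in the order given.
Side lengths²: AB² = 221, AC² = 260, BC² = 117.
Since AC² = 260 < 221 + 117 = 338, the triangle is acute, so the smallest enclosing circle is the circumcircle.
Circumcentre = (-0.25, 1), r² = 69.0625.
Centre = (-0.25, 1).

(-0.25, 1)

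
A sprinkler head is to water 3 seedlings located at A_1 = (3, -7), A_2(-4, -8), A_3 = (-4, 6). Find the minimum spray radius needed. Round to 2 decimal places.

Side lengths²: A_1A_2² = 50, A_1A_3² = 218, A_2A_3² = 196.
Since A_1A_3² = 218 < 196 + 50 = 246, the triangle is acute, so the smallest enclosing circle is the circumcircle.
Circumcentre = (-10/7, -1), r² = 2725/49.
r = √(2725/49) ≈ 7.46.

7.46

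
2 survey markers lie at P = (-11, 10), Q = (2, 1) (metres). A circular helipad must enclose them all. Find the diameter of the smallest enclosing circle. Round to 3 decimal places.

15.811

The smallest circle enclosing two points has them as diameter endpoints.
Centre = midpoint = (-4.5, 5.5); r² = |PQ|²/4 = 250/4 = 62.5.
Diameter = 2r = 2√(62.5) ≈ 15.811.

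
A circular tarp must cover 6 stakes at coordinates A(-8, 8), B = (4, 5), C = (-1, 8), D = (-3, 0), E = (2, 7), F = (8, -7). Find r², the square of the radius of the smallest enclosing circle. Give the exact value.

120.25

A smallest enclosing disk is always determined by at most three of the input points on its boundary.
The farthest pair is A–F with squared distance 481. The circle on this segment as diameter has centre (0, 0.5) and r² = 481/4 = 120.25.
Check B: distance² to centre = 36.25 ≤ 120.25, so it lies inside.
All remaining points lie in this disk, and no smaller disk contains both endpoints, so this is the minimum enclosing circle.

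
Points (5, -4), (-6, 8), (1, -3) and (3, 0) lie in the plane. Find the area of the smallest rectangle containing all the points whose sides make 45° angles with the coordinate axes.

In coordinates u = x + y, v = x − y the rectangle is axis-aligned; the map (x,y)→(u,v) scales areas by 2.
u-values: 1, 2, -2, 3; range = 3 − (-2) = 5.
v-values: 9, -14, 4, 3; range = 9 − (-14) = 23.
Area = (5 × 23) / 2 = 57.5.

57.5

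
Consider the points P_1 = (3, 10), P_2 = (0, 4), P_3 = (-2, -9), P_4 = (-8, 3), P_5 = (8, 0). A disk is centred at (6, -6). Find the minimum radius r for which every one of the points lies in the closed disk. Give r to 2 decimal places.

The required radius is the distance from (6, -6) to the farthest point.
Squared distances: 265, 136, 73, 277, 40.
Maximum is 277, attained at P_4.
r = √277 ≈ 16.64.

16.64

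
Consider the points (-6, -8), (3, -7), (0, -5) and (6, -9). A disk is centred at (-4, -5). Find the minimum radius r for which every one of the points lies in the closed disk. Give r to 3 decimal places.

10.770

The required radius is the distance from (-4, -5) to the farthest point.
Squared distances: 13, 53, 16, 116.
Maximum is 116, attained at (6, -9).
r = √116 ≈ 10.770.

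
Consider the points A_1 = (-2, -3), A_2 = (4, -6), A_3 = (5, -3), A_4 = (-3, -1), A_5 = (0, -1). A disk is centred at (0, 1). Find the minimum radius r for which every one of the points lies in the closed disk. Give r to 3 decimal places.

8.062

The required radius is the distance from (0, 1) to the farthest point.
Squared distances: 20, 65, 41, 13, 4.
Maximum is 65, attained at A_2.
r = √65 ≈ 8.062.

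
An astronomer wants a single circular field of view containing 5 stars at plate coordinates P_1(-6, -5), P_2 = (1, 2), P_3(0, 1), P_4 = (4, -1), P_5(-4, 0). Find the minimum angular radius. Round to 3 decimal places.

A smallest enclosing disk is always determined by at most three of the input points on its boundary.
The farthest pair is P_1–P_4 with squared distance 116. The circle on this segment as diameter has centre (-1, -3) and r² = 116/4 = 29.
Check P_2: distance² to centre = 29 ≤ 29, so it lies inside.
All remaining points lie in this disk, and no smaller disk contains both endpoints, so this is the minimum enclosing circle.
r = √29 ≈ 5.385.

5.385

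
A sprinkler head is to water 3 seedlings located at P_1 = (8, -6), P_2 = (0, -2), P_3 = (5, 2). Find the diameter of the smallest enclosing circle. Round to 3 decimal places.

9.410

Side lengths²: P_1P_2² = 80, P_1P_3² = 73, P_2P_3² = 41.
Since P_1P_2² = 80 < 73 + 41 = 114, the triangle is acute, so the smallest enclosing circle is the circumcircle.
Circumcentre = (121/26, -35/13), r² = 14965/676.
Diameter = 2r = 2√(14965/676) ≈ 9.410.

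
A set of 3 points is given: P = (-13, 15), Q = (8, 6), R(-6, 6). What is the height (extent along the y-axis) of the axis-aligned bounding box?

max y = 15, min y = 6, so height = 9.

9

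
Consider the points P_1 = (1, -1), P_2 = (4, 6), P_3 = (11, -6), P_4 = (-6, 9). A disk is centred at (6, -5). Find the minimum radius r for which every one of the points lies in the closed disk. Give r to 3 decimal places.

The required radius is the distance from (6, -5) to the farthest point.
Squared distances: 41, 125, 26, 340.
Maximum is 340, attained at P_4.
r = √340 ≈ 18.439.

18.439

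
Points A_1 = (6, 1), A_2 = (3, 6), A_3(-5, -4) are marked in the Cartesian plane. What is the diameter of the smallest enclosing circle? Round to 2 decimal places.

Side lengths²: A_1A_2² = 34, A_1A_3² = 146, A_2A_3² = 164.
Since A_2A_3² = 164 < 146 + 34 = 180, the triangle is acute, so the smallest enclosing circle is the circumcircle.
Circumcentre = (-3/7, 19/35), r² = 50881/1225.
Diameter = 2r = 2√(50881/1225) ≈ 12.89.

12.89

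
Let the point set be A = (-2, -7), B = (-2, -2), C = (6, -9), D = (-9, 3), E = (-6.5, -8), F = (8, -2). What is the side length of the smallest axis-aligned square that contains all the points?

17

The bounding box has width 17 and height 12.
An axis-aligned square enclosing the set must have side ≥ max(width, height).
So the minimum side is max(17, 12) = 17.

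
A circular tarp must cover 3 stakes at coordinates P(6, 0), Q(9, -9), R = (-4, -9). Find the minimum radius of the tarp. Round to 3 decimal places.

Side lengths²: PQ² = 90, PR² = 181, QR² = 169.
Since PR² = 181 < 169 + 90 = 259, the triangle is acute, so the smallest enclosing circle is the circumcircle.
Circumcentre = (2.5, -37/6), r² = 905/18.
r = √(905/18) ≈ 7.091.

7.091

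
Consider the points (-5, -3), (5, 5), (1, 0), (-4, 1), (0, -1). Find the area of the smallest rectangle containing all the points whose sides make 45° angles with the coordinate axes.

In coordinates u = x + y, v = x − y the rectangle is axis-aligned; the map (x,y)→(u,v) scales areas by 2.
u-values: -8, 10, 1, -3, -1; range = 10 − (-8) = 18.
v-values: -2, 0, 1, -5, 1; range = 1 − (-5) = 6.
Area = (18 × 6) / 2 = 54.

54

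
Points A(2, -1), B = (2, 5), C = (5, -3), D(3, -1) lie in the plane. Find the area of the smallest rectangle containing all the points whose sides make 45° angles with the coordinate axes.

In coordinates u = x + y, v = x − y the rectangle is axis-aligned; the map (x,y)→(u,v) scales areas by 2.
u-values: 1, 7, 2, 2; range = 7 − 1 = 6.
v-values: 3, -3, 8, 4; range = 8 − (-3) = 11.
Area = (6 × 11) / 2 = 33.

33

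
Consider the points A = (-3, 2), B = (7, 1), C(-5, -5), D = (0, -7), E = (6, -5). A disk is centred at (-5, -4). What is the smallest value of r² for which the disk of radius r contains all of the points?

169

The required radius is the distance from (-5, -4) to the farthest point.
Squared distances: 40, 169, 1, 34, 122.
Maximum is 169, attained at B.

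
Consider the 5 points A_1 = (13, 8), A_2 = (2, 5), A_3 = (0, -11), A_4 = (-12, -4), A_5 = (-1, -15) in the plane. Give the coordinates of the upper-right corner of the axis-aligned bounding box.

(13, 8)

x-range [-12, 13], y-range [-15, 8].
The upper-right corner is (13, 8).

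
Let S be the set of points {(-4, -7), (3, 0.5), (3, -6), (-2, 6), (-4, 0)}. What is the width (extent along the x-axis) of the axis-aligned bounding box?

max x = 3, min x = -4, so width = 7.

7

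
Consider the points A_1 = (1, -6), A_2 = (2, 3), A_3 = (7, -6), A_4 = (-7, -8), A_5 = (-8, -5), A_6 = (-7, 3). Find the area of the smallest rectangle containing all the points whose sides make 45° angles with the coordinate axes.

230

In coordinates u = x + y, v = x − y the rectangle is axis-aligned; the map (x,y)→(u,v) scales areas by 2.
u-values: -5, 5, 1, -15, -13, -4; range = 5 − (-15) = 20.
v-values: 7, -1, 13, 1, -3, -10; range = 13 − (-10) = 23.
Area = (20 × 23) / 2 = 230.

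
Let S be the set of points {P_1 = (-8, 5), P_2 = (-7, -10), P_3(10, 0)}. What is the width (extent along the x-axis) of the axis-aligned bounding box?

18

max x = 10, min x = -8, so width = 18.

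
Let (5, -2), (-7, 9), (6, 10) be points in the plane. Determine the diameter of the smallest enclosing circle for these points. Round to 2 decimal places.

16.49

Call the three points A, B, C in the order given.
Side lengths²: AB² = 265, AC² = 145, BC² = 170.
Since AB² = 265 < 170 + 145 = 315, the triangle is acute, so the smallest enclosing circle is the circumcircle.
Circumcentre = (-7/62, 277/62), r² = 130645/1922.
Diameter = 2r = 2√(130645/1922) ≈ 16.49.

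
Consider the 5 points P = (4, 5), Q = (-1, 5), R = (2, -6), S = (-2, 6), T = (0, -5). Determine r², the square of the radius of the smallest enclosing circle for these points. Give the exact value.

23125/578

A smallest enclosing disk is always determined by at most three of the input points on its boundary.
The minimum enclosing circle is determined by three boundary points: P, R, S.
Their circumcentre is (3/34, 1/34) with r² = 23125/578.
The farthest remaining point Q is at distance² 14965/578 ≤ 23125/578.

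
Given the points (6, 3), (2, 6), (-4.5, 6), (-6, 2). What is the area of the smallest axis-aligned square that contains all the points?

The bounding box has width 12 and height 4.
An axis-aligned square enclosing the set must have side ≥ max(width, height).
So the minimum side is max(12, 4) = 12.
Area = 12² = 144.

144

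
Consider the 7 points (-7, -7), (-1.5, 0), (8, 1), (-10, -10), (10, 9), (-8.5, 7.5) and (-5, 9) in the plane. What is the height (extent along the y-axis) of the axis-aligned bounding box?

19

max y = 9, min y = -10, so height = 19.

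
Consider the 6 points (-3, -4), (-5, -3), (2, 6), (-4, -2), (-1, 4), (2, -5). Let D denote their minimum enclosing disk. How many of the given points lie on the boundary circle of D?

The minimum enclosing circle is determined by three boundary points: (-5, -3), (2, 6), (2, -5).
Their circumcentre is (-3/14, 0.5) with r² = 3445/98.
The farthest remaining point (-3, -4) is at distance² 2745/98 ≤ 3445/98.
The points at distance exactly r from the centre are (-5, -3), (2, 6), (2, -5) — 3 points.

3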